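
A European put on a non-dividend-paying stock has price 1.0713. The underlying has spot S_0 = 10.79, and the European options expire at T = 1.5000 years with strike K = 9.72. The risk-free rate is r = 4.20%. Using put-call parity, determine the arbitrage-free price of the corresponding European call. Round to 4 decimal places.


Answer: Call price = 2.7348

Derivation:
Put-call parity: C - P = S_0 * exp(-qT) - K * exp(-rT).
S_0 * exp(-qT) = 10.7900 * 1.00000000 = 10.79000000
K * exp(-rT) = 9.7200 * 0.93894347 = 9.12653056
C = P + S*exp(-qT) - K*exp(-rT)
C = 1.0713 + 10.79000000 - 9.12653056 = 2.7348


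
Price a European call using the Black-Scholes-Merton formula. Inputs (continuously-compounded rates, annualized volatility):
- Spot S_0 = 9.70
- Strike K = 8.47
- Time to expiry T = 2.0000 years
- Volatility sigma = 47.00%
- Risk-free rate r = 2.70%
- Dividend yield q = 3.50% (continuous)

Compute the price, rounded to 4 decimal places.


d1 = (ln(S/K) + (r - q + 0.5*sigma^2) * T) / (sigma * sqrt(T)) = 0.51226934
d2 = d1 - sigma * sqrt(T) = -0.15241103
exp(-rT) = 0.94743211; exp(-qT) = 0.93239382
C = S_0 * exp(-qT) * N(d1) - K * exp(-rT) * N(d2)
N(d1) = 0.69576874; N(d2) = 0.43943138
C = 9.7000 * 0.93239382 * 0.69576874 - 8.4700 * 0.94743211 * 0.43943138 = 2.7664

Answer: Price = 2.7664


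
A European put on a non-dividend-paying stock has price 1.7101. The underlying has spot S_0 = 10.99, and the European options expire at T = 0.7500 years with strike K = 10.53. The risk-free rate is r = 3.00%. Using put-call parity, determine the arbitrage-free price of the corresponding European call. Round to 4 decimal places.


Put-call parity: C - P = S_0 * exp(-qT) - K * exp(-rT).
S_0 * exp(-qT) = 10.9900 * 1.00000000 = 10.99000000
K * exp(-rT) = 10.5300 * 0.97775124 = 10.29572053
C = P + S*exp(-qT) - K*exp(-rT)
C = 1.7101 + 10.99000000 - 10.29572053 = 2.4044

Answer: Call price = 2.4044


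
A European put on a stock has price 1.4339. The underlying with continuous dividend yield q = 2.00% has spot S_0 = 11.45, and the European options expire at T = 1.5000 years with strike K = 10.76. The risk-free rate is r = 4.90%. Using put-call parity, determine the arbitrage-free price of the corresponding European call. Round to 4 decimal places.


Answer: Call price = 2.5480

Derivation:
Put-call parity: C - P = S_0 * exp(-qT) - K * exp(-rT).
S_0 * exp(-qT) = 11.4500 * 0.97044553 = 11.11160136
K * exp(-rT) = 10.7600 * 0.92913615 = 9.99750493
C = P + S*exp(-qT) - K*exp(-rT)
C = 1.4339 + 11.11160136 - 9.99750493 = 2.5480


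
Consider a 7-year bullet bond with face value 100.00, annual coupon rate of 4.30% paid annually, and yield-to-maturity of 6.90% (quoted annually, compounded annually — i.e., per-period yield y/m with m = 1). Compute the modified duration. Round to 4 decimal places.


Answer: Modified duration = 5.7215

Derivation:
Coupon per period c = face * coupon_rate / m = 4.300000
Periods per year m = 1; per-period yield y/m = 0.069000
Number of cashflows N = 7
Cashflows (t years, CF_t, discount factor 1/(1+y/m)^(m*t), PV):
  t = 1.0000: CF_t = 4.300000, DF = 0.935454, PV = 4.022451
  t = 2.0000: CF_t = 4.300000, DF = 0.875074, PV = 3.762817
  t = 3.0000: CF_t = 4.300000, DF = 0.818591, PV = 3.519941
  t = 4.0000: CF_t = 4.300000, DF = 0.765754, PV = 3.292741
  t = 5.0000: CF_t = 4.300000, DF = 0.716327, PV = 3.080207
  t = 6.0000: CF_t = 4.300000, DF = 0.670091, PV = 2.881391
  t = 7.0000: CF_t = 104.300000, DF = 0.626839, PV = 65.379316
Price P = sum_t PV_t = 85.938864
First compute Macaulay numerator sum_t t * PV_t:
  t * PV_t at t = 1.0000: 4.022451
  t * PV_t at t = 2.0000: 7.525633
  t * PV_t at t = 3.0000: 10.559822
  t * PV_t at t = 4.0000: 13.170966
  t * PV_t at t = 5.0000: 15.401036
  t * PV_t at t = 6.0000: 17.288347
  t * PV_t at t = 7.0000: 457.655211
Macaulay duration D = 525.623466 / 85.938864 = 6.116249
Modified duration = D / (1 + y/m) = 6.116249 / (1 + 0.069000) = 5.721467


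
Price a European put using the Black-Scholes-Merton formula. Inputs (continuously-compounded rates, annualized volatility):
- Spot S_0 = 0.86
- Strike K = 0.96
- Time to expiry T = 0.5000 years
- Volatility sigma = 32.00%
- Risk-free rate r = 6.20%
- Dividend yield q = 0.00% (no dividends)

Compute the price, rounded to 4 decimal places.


Answer: Price = 0.1208

Derivation:
d1 = (ln(S/K) + (r - q + 0.5*sigma^2) * T) / (sigma * sqrt(T)) = -0.23600084
d2 = d1 - sigma * sqrt(T) = -0.46227501
exp(-rT) = 0.96947557; exp(-qT) = 1.00000000
P = K * exp(-rT) * N(-d2) - S_0 * exp(-qT) * N(-d1)
N(-d1) = 0.59328399; N(-d2) = 0.67805794
P = 0.9600 * 0.96947557 * 0.67805794 - 0.8600 * 1.00000000 * 0.59328399 = 0.1208


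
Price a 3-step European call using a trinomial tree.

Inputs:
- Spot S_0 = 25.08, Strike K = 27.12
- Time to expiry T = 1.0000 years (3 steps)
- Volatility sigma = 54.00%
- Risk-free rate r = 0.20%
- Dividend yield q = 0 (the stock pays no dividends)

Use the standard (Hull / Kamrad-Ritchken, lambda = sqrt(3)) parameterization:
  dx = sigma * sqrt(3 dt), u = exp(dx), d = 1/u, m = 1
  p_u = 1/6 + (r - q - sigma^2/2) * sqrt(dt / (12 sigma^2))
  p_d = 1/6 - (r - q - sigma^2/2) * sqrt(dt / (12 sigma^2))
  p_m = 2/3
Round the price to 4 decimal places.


dt = T/N = 0.333333; dx = sigma*sqrt(3*dt) = 0.540000
u = exp(dx) = 1.716007; d = 1/u = 0.582748
p_u = 0.122284, p_m = 0.666667, p_d = 0.211049
Discount per step: exp(-r*dt) = 0.999334
Stock lattice S(k, j) with j the centered position index:
  k=0: S(0,+0) = 25.0800
  k=1: S(1,-1) = 14.6153; S(1,+0) = 25.0800; S(1,+1) = 43.0375
  k=2: S(2,-2) = 8.5171; S(2,-1) = 14.6153; S(2,+0) = 25.0800; S(2,+1) = 43.0375; S(2,+2) = 73.8526
  k=3: S(3,-3) = 4.9633; S(3,-2) = 8.5171; S(3,-1) = 14.6153; S(3,+0) = 25.0800; S(3,+1) = 43.0375; S(3,+2) = 73.8526; S(3,+3) = 126.7315
Terminal payoffs V(N, j) = max(S_T - K, 0):
  V(3,-3) = 0.000000; V(3,-2) = 0.000000; V(3,-1) = 0.000000; V(3,+0) = 0.000000; V(3,+1) = 15.917452; V(3,+2) = 46.732563; V(3,+3) = 99.611505
Backward induction: V(k, j) = exp(-r*dt) * [p_u * V(k+1, j+1) + p_m * V(k+1, j) + p_d * V(k+1, j-1)]
  V(2,-2) = exp(-r*dt) * [p_u*0.000000 + p_m*0.000000 + p_d*0.000000] = 0.000000
  V(2,-1) = exp(-r*dt) * [p_u*0.000000 + p_m*0.000000 + p_d*0.000000] = 0.000000
  V(2,+0) = exp(-r*dt) * [p_u*15.917452 + p_m*0.000000 + p_d*0.000000] = 1.945152
  V(2,+1) = exp(-r*dt) * [p_u*46.732563 + p_m*15.917452 + p_d*0.000000] = 16.315397
  V(2,+2) = exp(-r*dt) * [p_u*99.611505 + p_m*46.732563 + p_d*15.917452] = 46.664179
  V(1,-1) = exp(-r*dt) * [p_u*1.945152 + p_m*0.000000 + p_d*0.000000] = 0.237702
  V(1,+0) = exp(-r*dt) * [p_u*16.315397 + p_m*1.945152 + p_d*0.000000] = 3.289685
  V(1,+1) = exp(-r*dt) * [p_u*46.664179 + p_m*16.315397 + p_d*1.945152] = 16.982409
  V(0,+0) = exp(-r*dt) * [p_u*16.982409 + p_m*3.289685 + p_d*0.237702] = 4.317087

Answer: Price = V(0,0) = 4.3171


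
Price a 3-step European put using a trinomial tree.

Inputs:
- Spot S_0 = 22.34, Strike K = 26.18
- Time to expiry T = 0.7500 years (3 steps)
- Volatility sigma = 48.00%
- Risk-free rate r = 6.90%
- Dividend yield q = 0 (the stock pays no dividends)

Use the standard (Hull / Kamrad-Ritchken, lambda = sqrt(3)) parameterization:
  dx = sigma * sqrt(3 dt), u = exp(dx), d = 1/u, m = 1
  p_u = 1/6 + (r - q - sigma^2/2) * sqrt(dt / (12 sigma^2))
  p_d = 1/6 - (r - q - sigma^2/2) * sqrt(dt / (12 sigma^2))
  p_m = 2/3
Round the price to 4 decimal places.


dt = T/N = 0.250000; dx = sigma*sqrt(3*dt) = 0.415692
u = exp(dx) = 1.515419; d = 1/u = 0.659883
p_u = 0.152774, p_m = 0.666667, p_d = 0.180559
Discount per step: exp(-r*dt) = 0.982898
Stock lattice S(k, j) with j the centered position index:
  k=0: S(0,+0) = 22.3400
  k=1: S(1,-1) = 14.7418; S(1,+0) = 22.3400; S(1,+1) = 33.8545
  k=2: S(2,-2) = 9.7279; S(2,-1) = 14.7418; S(2,+0) = 22.3400; S(2,+1) = 33.8545; S(2,+2) = 51.3037
  k=3: S(3,-3) = 6.4193; S(3,-2) = 9.7279; S(3,-1) = 14.7418; S(3,+0) = 22.3400; S(3,+1) = 33.8545; S(3,+2) = 51.3037; S(3,+3) = 77.7466
Terminal payoffs V(N, j) = max(K - S_T, 0):
  V(3,-3) = 19.760744; V(3,-2) = 16.452135; V(3,-1) = 11.438206; V(3,+0) = 3.840000; V(3,+1) = 0.000000; V(3,+2) = 0.000000; V(3,+3) = 0.000000
Backward induction: V(k, j) = exp(-r*dt) * [p_u * V(k+1, j+1) + p_m * V(k+1, j) + p_d * V(k+1, j-1)]
  V(2,-2) = exp(-r*dt) * [p_u*11.438206 + p_m*16.452135 + p_d*19.760744] = 16.005054
  V(2,-1) = exp(-r*dt) * [p_u*3.840000 + p_m*11.438206 + p_d*16.452135] = 10.991460
  V(2,+0) = exp(-r*dt) * [p_u*0.000000 + p_m*3.840000 + p_d*11.438206] = 4.546171
  V(2,+1) = exp(-r*dt) * [p_u*0.000000 + p_m*0.000000 + p_d*3.840000] = 0.681489
  V(2,+2) = exp(-r*dt) * [p_u*0.000000 + p_m*0.000000 + p_d*0.000000] = 0.000000
  V(1,-1) = exp(-r*dt) * [p_u*4.546171 + p_m*10.991460 + p_d*16.005054] = 10.725418
  V(1,+0) = exp(-r*dt) * [p_u*0.681489 + p_m*4.546171 + p_d*10.991460] = 5.031949
  V(1,+1) = exp(-r*dt) * [p_u*0.000000 + p_m*0.681489 + p_d*4.546171] = 1.253371
  V(0,+0) = exp(-r*dt) * [p_u*1.253371 + p_m*5.031949 + p_d*10.725418] = 5.388923

Answer: Price = V(0,0) = 5.3889


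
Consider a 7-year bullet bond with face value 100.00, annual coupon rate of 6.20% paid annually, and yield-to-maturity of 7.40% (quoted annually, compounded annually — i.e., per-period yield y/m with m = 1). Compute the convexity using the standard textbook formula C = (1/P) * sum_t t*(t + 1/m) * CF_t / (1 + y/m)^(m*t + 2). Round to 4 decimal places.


Answer: Convexity = 38.0127

Derivation:
Coupon per period c = face * coupon_rate / m = 6.200000
Periods per year m = 1; per-period yield y/m = 0.074000
Number of cashflows N = 7
Cashflows (t years, CF_t, discount factor 1/(1+y/m)^(m*t), PV):
  t = 1.0000: CF_t = 6.200000, DF = 0.931099, PV = 5.772812
  t = 2.0000: CF_t = 6.200000, DF = 0.866945, PV = 5.375058
  t = 3.0000: CF_t = 6.200000, DF = 0.807211, PV = 5.004709
  t = 4.0000: CF_t = 6.200000, DF = 0.751593, PV = 4.659878
  t = 5.0000: CF_t = 6.200000, DF = 0.699808, PV = 4.338807
  t = 6.0000: CF_t = 6.200000, DF = 0.651590, PV = 4.039857
  t = 7.0000: CF_t = 106.200000, DF = 0.606694, PV = 64.430952
Price P = sum_t PV_t = 93.622072
Convexity numerator sum_t t*(t + 1/m) * CF_t / (1+y/m)^(m*t + 2):
  t = 1.0000: term = 10.009418
  t = 2.0000: term = 27.959269
  t = 3.0000: term = 52.065678
  t = 4.0000: term = 80.797142
  t = 5.0000: term = 112.845170
  t = 6.0000: term = 147.097987
  t = 7.0000: term = 3128.052342
Convexity = (1/P) * sum = 3558.827005 / 93.622072 = 38.012692


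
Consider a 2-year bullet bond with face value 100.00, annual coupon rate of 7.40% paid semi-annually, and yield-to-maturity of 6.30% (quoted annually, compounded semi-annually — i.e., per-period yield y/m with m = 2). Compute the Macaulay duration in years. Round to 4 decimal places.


Answer: Macaulay duration = 1.8967 years

Derivation:
Coupon per period c = face * coupon_rate / m = 3.700000
Periods per year m = 2; per-period yield y/m = 0.031500
Number of cashflows N = 4
Cashflows (t years, CF_t, discount factor 1/(1+y/m)^(m*t), PV):
  t = 0.5000: CF_t = 3.700000, DF = 0.969462, PV = 3.587009
  t = 1.0000: CF_t = 3.700000, DF = 0.939856, PV = 3.477469
  t = 1.5000: CF_t = 3.700000, DF = 0.911155, PV = 3.371274
  t = 2.0000: CF_t = 103.700000, DF = 0.883330, PV = 91.601340
Price P = sum_t PV_t = 102.037092
Macaulay numerator sum_t t * PV_t:
  t * PV_t at t = 0.5000: 1.793505
  t * PV_t at t = 1.0000: 3.477469
  t * PV_t at t = 1.5000: 5.056911
  t * PV_t at t = 2.0000: 183.202680
Macaulay duration D = (sum_t t * PV_t) / P = 193.530564 / 102.037092 = 1.896669


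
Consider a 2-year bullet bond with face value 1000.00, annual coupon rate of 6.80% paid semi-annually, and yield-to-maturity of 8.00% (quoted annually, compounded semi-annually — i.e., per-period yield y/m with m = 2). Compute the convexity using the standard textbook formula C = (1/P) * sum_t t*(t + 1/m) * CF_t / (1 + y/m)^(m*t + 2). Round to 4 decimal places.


Answer: Convexity = 4.3226

Derivation:
Coupon per period c = face * coupon_rate / m = 34.000000
Periods per year m = 2; per-period yield y/m = 0.040000
Number of cashflows N = 4
Cashflows (t years, CF_t, discount factor 1/(1+y/m)^(m*t), PV):
  t = 0.5000: CF_t = 34.000000, DF = 0.961538, PV = 32.692308
  t = 1.0000: CF_t = 34.000000, DF = 0.924556, PV = 31.434911
  t = 1.5000: CF_t = 34.000000, DF = 0.888996, PV = 30.225876
  t = 2.0000: CF_t = 1034.000000, DF = 0.854804, PV = 883.867534
Price P = sum_t PV_t = 978.220629
Convexity numerator sum_t t*(t + 1/m) * CF_t / (1+y/m)^(m*t + 2):
  t = 0.5000: term = 15.112938
  t = 1.0000: term = 43.595014
  t = 1.5000: term = 83.836565
  t = 2.0000: term = 4085.926098
Convexity = (1/P) * sum = 4228.470615 / 978.220629 = 4.322614


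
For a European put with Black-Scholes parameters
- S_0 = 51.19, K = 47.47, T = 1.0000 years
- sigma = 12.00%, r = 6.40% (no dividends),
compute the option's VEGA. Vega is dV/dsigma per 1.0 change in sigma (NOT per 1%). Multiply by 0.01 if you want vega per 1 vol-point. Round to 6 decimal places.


d1 = 1.2220522326; d2 = 1.1020522326
phi(d1) = 0.1890687898; exp(-qT) = 1.0000000000; exp(-rT) = 0.9380049995
Vega = S * exp(-qT) * phi(d1) * sqrt(T) = 51.1900 * 1.0000000000 * 0.1890687898 * 1.0000000000 = 9.678431

Answer: Vega = 9.678431


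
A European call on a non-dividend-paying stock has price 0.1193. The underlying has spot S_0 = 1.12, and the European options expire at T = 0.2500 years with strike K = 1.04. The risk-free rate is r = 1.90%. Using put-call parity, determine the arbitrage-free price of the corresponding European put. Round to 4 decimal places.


Put-call parity: C - P = S_0 * exp(-qT) - K * exp(-rT).
S_0 * exp(-qT) = 1.1200 * 1.00000000 = 1.12000000
K * exp(-rT) = 1.0400 * 0.99526126 = 1.03507171
P = C - S*exp(-qT) + K*exp(-rT)
P = 0.1193 - 1.12000000 + 1.03507171 = 0.0344

Answer: Put price = 0.0344


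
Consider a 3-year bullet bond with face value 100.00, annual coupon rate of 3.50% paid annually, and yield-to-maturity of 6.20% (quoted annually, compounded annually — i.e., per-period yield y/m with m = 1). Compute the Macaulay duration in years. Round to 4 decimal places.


Answer: Macaulay duration = 2.8955 years

Derivation:
Coupon per period c = face * coupon_rate / m = 3.500000
Periods per year m = 1; per-period yield y/m = 0.062000
Number of cashflows N = 3
Cashflows (t years, CF_t, discount factor 1/(1+y/m)^(m*t), PV):
  t = 1.0000: CF_t = 3.500000, DF = 0.941620, PV = 3.295669
  t = 2.0000: CF_t = 3.500000, DF = 0.886647, PV = 3.103266
  t = 3.0000: CF_t = 103.500000, DF = 0.834885, PV = 86.410556
Price P = sum_t PV_t = 92.809491
Macaulay numerator sum_t t * PV_t:
  t * PV_t at t = 1.0000: 3.295669
  t * PV_t at t = 2.0000: 6.206532
  t * PV_t at t = 3.0000: 259.231668
Macaulay duration D = (sum_t t * PV_t) / P = 268.733869 / 92.809491 = 2.895543


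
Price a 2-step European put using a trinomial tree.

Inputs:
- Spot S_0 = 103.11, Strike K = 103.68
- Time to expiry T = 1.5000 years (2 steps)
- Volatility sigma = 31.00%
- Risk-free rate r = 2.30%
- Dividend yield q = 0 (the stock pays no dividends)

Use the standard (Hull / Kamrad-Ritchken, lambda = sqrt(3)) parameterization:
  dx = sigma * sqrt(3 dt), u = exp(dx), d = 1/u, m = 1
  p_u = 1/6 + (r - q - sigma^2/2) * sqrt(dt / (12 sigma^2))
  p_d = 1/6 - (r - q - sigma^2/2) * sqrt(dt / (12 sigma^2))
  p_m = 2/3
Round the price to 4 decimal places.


dt = T/N = 0.750000; dx = sigma*sqrt(3*dt) = 0.465000
u = exp(dx) = 1.592014; d = 1/u = 0.628135
p_u = 0.146465, p_m = 0.666667, p_d = 0.186868
Discount per step: exp(-r*dt) = 0.982898
Stock lattice S(k, j) with j the centered position index:
  k=0: S(0,+0) = 103.1100
  k=1: S(1,-1) = 64.7670; S(1,+0) = 103.1100; S(1,+1) = 164.1526
  k=2: S(2,-2) = 40.6824; S(2,-1) = 64.7670; S(2,+0) = 103.1100; S(2,+1) = 164.1526; S(2,+2) = 261.3332
Terminal payoffs V(N, j) = max(K - S_T, 0):
  V(2,-2) = 62.997567; V(2,-1) = 38.912989; V(2,+0) = 0.570000; V(2,+1) = 0.000000; V(2,+2) = 0.000000
Backward induction: V(k, j) = exp(-r*dt) * [p_u * V(k+1, j+1) + p_m * V(k+1, j) + p_d * V(k+1, j-1)]
  V(1,-1) = exp(-r*dt) * [p_u*0.570000 + p_m*38.912989 + p_d*62.997567] = 37.151306
  V(1,+0) = exp(-r*dt) * [p_u*0.000000 + p_m*0.570000 + p_d*38.912989] = 7.520745
  V(1,+1) = exp(-r*dt) * [p_u*0.000000 + p_m*0.000000 + p_d*0.570000] = 0.104693
  V(0,+0) = exp(-r*dt) * [p_u*0.104693 + p_m*7.520745 + p_d*37.151306] = 11.766826

Answer: Price = V(0,0) = 11.7668


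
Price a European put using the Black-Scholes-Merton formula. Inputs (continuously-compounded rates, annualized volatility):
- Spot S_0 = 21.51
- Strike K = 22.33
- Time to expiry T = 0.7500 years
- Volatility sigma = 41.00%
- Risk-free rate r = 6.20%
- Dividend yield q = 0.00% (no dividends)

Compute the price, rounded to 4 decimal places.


Answer: Price = 2.9210

Derivation:
d1 = (ln(S/K) + (r - q + 0.5*sigma^2) * T) / (sigma * sqrt(T)) = 0.20312697
d2 = d1 - sigma * sqrt(T) = -0.15194345
exp(-rT) = 0.95456456; exp(-qT) = 1.00000000
P = K * exp(-rT) * N(-d2) - S_0 * exp(-qT) * N(-d1)
N(-d1) = 0.41951790; N(-d2) = 0.56038423
P = 22.3300 * 0.95456456 * 0.56038423 - 21.5100 * 1.00000000 * 0.41951790 = 2.9210


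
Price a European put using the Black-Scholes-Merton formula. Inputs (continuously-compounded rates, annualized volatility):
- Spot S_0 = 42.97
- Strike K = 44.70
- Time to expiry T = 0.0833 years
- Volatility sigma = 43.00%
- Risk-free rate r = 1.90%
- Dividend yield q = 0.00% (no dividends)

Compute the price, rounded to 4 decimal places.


Answer: Price = 3.0969

Derivation:
d1 = (ln(S/K) + (r - q + 0.5*sigma^2) * T) / (sigma * sqrt(T)) = -0.24324082
d2 = d1 - sigma * sqrt(T) = -0.36734630
exp(-rT) = 0.99841855; exp(-qT) = 1.00000000
P = K * exp(-rT) * N(-d2) - S_0 * exp(-qT) * N(-d1)
N(-d1) = 0.59609058; N(-d2) = 0.64331964
P = 44.7000 * 0.99841855 * 0.64331964 - 42.9700 * 1.00000000 * 0.59609058 = 3.0969


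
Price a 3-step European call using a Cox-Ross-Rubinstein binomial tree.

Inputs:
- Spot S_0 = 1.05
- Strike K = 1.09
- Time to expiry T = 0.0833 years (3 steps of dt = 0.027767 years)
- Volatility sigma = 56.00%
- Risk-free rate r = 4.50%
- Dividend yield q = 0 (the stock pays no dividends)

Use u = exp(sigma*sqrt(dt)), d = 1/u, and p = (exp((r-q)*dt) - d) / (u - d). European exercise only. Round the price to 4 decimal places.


dt = T/N = 0.027767
u = exp(sigma*sqrt(dt)) = 1.097807; d = 1/u = 0.910907
p = (exp((r-q)*dt) - d) / (u - d) = 0.483378
Discount per step: exp(-r*dt) = 0.998751
Stock lattice S(k, i) with i counting down-moves:
  k=0: S(0,0) = 1.0500
  k=1: S(1,0) = 1.1527; S(1,1) = 0.9565
  k=2: S(2,0) = 1.2654; S(2,1) = 1.0500; S(2,2) = 0.8712
  k=3: S(3,0) = 1.3892; S(3,1) = 1.1527; S(3,2) = 0.9565; S(3,3) = 0.7936
Terminal payoffs V(N, i) = max(S_T - K, 0):
  V(3,0) = 0.299208; V(3,1) = 0.062697; V(3,2) = 0.000000; V(3,3) = 0.000000
Backward induction: V(k, i) = exp(-r*dt) * [p * V(k+1, i) + (1-p) * V(k+1, i+1)].
  V(2,0) = exp(-r*dt) * [p*0.299208 + (1-p)*0.062697] = 0.176801
  V(2,1) = exp(-r*dt) * [p*0.062697 + (1-p)*0.000000] = 0.030269
  V(2,2) = exp(-r*dt) * [p*0.000000 + (1-p)*0.000000] = 0.000000
  V(1,0) = exp(-r*dt) * [p*0.176801 + (1-p)*0.030269] = 0.100973
  V(1,1) = exp(-r*dt) * [p*0.030269 + (1-p)*0.000000] = 0.014613
  V(0,0) = exp(-r*dt) * [p*0.100973 + (1-p)*0.014613] = 0.056287

Answer: Price = V(0,0) = 0.0563


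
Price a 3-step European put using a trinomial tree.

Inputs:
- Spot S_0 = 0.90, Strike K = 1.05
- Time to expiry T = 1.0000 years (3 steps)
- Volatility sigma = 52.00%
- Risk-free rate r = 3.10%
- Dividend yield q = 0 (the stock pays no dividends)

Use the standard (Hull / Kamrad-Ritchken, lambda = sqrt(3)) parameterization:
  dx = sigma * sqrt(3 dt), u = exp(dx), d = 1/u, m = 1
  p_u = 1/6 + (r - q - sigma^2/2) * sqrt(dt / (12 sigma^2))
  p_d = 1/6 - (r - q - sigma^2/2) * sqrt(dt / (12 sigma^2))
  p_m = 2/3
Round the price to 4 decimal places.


Answer: Price = V(0,0) = 0.2632

Derivation:
dt = T/N = 0.333333; dx = sigma*sqrt(3*dt) = 0.520000
u = exp(dx) = 1.682028; d = 1/u = 0.594521
p_u = 0.133269, p_m = 0.666667, p_d = 0.200064
Discount per step: exp(-r*dt) = 0.989720
Stock lattice S(k, j) with j the centered position index:
  k=0: S(0,+0) = 0.9000
  k=1: S(1,-1) = 0.5351; S(1,+0) = 0.9000; S(1,+1) = 1.5138
  k=2: S(2,-2) = 0.3181; S(2,-1) = 0.5351; S(2,+0) = 0.9000; S(2,+1) = 1.5138; S(2,+2) = 2.5463
  k=3: S(3,-3) = 0.1891; S(3,-2) = 0.3181; S(3,-1) = 0.5351; S(3,+0) = 0.9000; S(3,+1) = 1.5138; S(3,+2) = 2.5463; S(3,+3) = 4.2829
Terminal payoffs V(N, j) = max(K - S_T, 0):
  V(3,-3) = 0.860878; V(3,-2) = 0.731891; V(3,-1) = 0.514932; V(3,+0) = 0.150000; V(3,+1) = 0.000000; V(3,+2) = 0.000000; V(3,+3) = 0.000000
Backward induction: V(k, j) = exp(-r*dt) * [p_u * V(k+1, j+1) + p_m * V(k+1, j) + p_d * V(k+1, j-1)]
  V(2,-2) = exp(-r*dt) * [p_u*0.514932 + p_m*0.731891 + p_d*0.860878] = 0.721290
  V(2,-1) = exp(-r*dt) * [p_u*0.150000 + p_m*0.514932 + p_d*0.731891] = 0.504463
  V(2,+0) = exp(-r*dt) * [p_u*0.000000 + p_m*0.150000 + p_d*0.514932] = 0.200932
  V(2,+1) = exp(-r*dt) * [p_u*0.000000 + p_m*0.000000 + p_d*0.150000] = 0.029701
  V(2,+2) = exp(-r*dt) * [p_u*0.000000 + p_m*0.000000 + p_d*0.000000] = 0.000000
  V(1,-1) = exp(-r*dt) * [p_u*0.200932 + p_m*0.504463 + p_d*0.721290] = 0.502175
  V(1,+0) = exp(-r*dt) * [p_u*0.029701 + p_m*0.200932 + p_d*0.504463] = 0.236383
  V(1,+1) = exp(-r*dt) * [p_u*0.000000 + p_m*0.029701 + p_d*0.200932] = 0.059383
  V(0,+0) = exp(-r*dt) * [p_u*0.059383 + p_m*0.236383 + p_d*0.502175] = 0.263236


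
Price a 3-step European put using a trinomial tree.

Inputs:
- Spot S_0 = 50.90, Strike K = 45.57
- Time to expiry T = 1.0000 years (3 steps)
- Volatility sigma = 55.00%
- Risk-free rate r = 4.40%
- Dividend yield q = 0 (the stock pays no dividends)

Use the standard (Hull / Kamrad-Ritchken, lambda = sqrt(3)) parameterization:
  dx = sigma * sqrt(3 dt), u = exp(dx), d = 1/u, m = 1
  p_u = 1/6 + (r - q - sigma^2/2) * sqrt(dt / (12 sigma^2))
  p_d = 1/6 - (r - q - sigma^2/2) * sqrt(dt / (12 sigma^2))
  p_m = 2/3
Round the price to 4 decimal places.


dt = T/N = 0.333333; dx = sigma*sqrt(3*dt) = 0.550000
u = exp(dx) = 1.733253; d = 1/u = 0.576950
p_u = 0.134167, p_m = 0.666667, p_d = 0.199167
Discount per step: exp(-r*dt) = 0.985440
Stock lattice S(k, j) with j the centered position index:
  k=0: S(0,+0) = 50.9000
  k=1: S(1,-1) = 29.3667; S(1,+0) = 50.9000; S(1,+1) = 88.2226
  k=2: S(2,-2) = 16.9431; S(2,-1) = 29.3667; S(2,+0) = 50.9000; S(2,+1) = 88.2226; S(2,+2) = 152.9121
  k=3: S(3,-3) = 9.7753; S(3,-2) = 16.9431; S(3,-1) = 29.3667; S(3,+0) = 50.9000; S(3,+1) = 88.2226; S(3,+2) = 152.9121; S(3,+3) = 265.0353
Terminal payoffs V(N, j) = max(K - S_T, 0):
  V(3,-3) = 35.794660; V(3,-2) = 28.626862; V(3,-1) = 16.203255; V(3,+0) = 0.000000; V(3,+1) = 0.000000; V(3,+2) = 0.000000; V(3,+3) = 0.000000
Backward induction: V(k, j) = exp(-r*dt) * [p_u * V(k+1, j+1) + p_m * V(k+1, j) + p_d * V(k+1, j-1)]
  V(2,-2) = exp(-r*dt) * [p_u*16.203255 + p_m*28.626862 + p_d*35.794660] = 27.974301
  V(2,-1) = exp(-r*dt) * [p_u*0.000000 + p_m*16.203255 + p_d*28.626862] = 16.263399
  V(2,+0) = exp(-r*dt) * [p_u*0.000000 + p_m*0.000000 + p_d*16.203255] = 3.180162
  V(2,+1) = exp(-r*dt) * [p_u*0.000000 + p_m*0.000000 + p_d*0.000000] = 0.000000
  V(2,+2) = exp(-r*dt) * [p_u*0.000000 + p_m*0.000000 + p_d*0.000000] = 0.000000
  V(1,-1) = exp(-r*dt) * [p_u*3.180162 + p_m*16.263399 + p_d*27.974301] = 16.595295
  V(1,+0) = exp(-r*dt) * [p_u*0.000000 + p_m*3.180162 + p_d*16.263399] = 5.281206
  V(1,+1) = exp(-r*dt) * [p_u*0.000000 + p_m*0.000000 + p_d*3.180162] = 0.624160
  V(0,+0) = exp(-r*dt) * [p_u*0.624160 + p_m*5.281206 + p_d*16.595295] = 6.809172

Answer: Price = V(0,0) = 6.8092


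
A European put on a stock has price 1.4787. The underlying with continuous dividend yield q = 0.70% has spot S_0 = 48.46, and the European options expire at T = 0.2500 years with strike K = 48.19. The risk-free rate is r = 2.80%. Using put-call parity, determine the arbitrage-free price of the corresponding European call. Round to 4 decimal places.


Answer: Call price = 2.0001

Derivation:
Put-call parity: C - P = S_0 * exp(-qT) - K * exp(-rT).
S_0 * exp(-qT) = 48.4600 * 0.99825153 = 48.37526916
K * exp(-rT) = 48.1900 * 0.99302444 = 47.85384790
C = P + S*exp(-qT) - K*exp(-rT)
C = 1.4787 + 48.37526916 - 47.85384790 = 2.0001


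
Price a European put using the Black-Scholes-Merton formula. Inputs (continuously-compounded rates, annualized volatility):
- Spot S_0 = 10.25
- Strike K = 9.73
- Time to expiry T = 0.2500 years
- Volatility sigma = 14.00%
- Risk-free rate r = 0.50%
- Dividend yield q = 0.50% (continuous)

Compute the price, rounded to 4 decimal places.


Answer: Price = 0.0925

Derivation:
d1 = (ln(S/K) + (r - q + 0.5*sigma^2) * T) / (sigma * sqrt(T)) = 0.77876871
d2 = d1 - sigma * sqrt(T) = 0.70876871
exp(-rT) = 0.99875078; exp(-qT) = 0.99875078
P = K * exp(-rT) * N(-d2) - S_0 * exp(-qT) * N(-d1)
N(-d1) = 0.21805799; N(-d2) = 0.23923401
P = 9.7300 * 0.99875078 * 0.23923401 - 10.2500 * 0.99875078 * 0.21805799 = 0.0925


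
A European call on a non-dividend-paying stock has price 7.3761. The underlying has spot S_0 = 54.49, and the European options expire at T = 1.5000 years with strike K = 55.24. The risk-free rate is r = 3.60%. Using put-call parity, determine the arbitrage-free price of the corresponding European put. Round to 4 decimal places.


Answer: Put price = 5.2222

Derivation:
Put-call parity: C - P = S_0 * exp(-qT) - K * exp(-rT).
S_0 * exp(-qT) = 54.4900 * 1.00000000 = 54.49000000
K * exp(-rT) = 55.2400 * 0.94743211 = 52.33614956
P = C - S*exp(-qT) + K*exp(-rT)
P = 7.3761 - 54.49000000 + 52.33614956 = 5.2222


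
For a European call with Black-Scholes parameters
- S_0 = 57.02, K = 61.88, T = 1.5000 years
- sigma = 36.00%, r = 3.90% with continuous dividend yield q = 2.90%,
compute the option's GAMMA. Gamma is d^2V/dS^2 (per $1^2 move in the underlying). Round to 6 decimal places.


Answer: Gamma = 0.015157

Derivation:
d1 = 0.0689600714; d2 = -0.3719480823
phi(d1) = 0.3979948240; exp(-qT) = 0.9574325541; exp(-rT) = 0.9431782404
Gamma = exp(-qT) * phi(d1) / (S * sigma * sqrt(T)) = 0.9574325541 * 0.3979948240 / (57.0200 * 0.3600 * 1.2247448714) = 0.015157


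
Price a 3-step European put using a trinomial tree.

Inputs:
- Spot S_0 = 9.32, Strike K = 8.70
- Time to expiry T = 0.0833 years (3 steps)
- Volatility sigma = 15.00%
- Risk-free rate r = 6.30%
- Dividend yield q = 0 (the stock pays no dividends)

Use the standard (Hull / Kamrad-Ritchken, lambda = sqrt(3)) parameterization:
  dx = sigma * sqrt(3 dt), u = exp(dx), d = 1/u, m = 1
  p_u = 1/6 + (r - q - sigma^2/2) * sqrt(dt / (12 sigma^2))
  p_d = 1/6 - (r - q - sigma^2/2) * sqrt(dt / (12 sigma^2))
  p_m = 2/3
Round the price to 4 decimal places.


dt = T/N = 0.027767; dx = sigma*sqrt(3*dt) = 0.043293
u = exp(dx) = 1.044243; d = 1/u = 0.957631
p_u = 0.183262, p_m = 0.666667, p_d = 0.150071
Discount per step: exp(-r*dt) = 0.998252
Stock lattice S(k, j) with j the centered position index:
  k=0: S(0,+0) = 9.3200
  k=1: S(1,-1) = 8.9251; S(1,+0) = 9.3200; S(1,+1) = 9.7323
  k=2: S(2,-2) = 8.5470; S(2,-1) = 8.9251; S(2,+0) = 9.3200; S(2,+1) = 9.7323; S(2,+2) = 10.1629
  k=3: S(3,-3) = 8.1848; S(3,-2) = 8.5470; S(3,-1) = 8.9251; S(3,+0) = 9.3200; S(3,+1) = 9.7323; S(3,+2) = 10.1629; S(3,+3) = 10.6126
Terminal payoffs V(N, j) = max(K - S_T, 0):
  V(3,-3) = 0.515151; V(3,-2) = 0.153025; V(3,-1) = 0.000000; V(3,+0) = 0.000000; V(3,+1) = 0.000000; V(3,+2) = 0.000000; V(3,+3) = 0.000000
Backward induction: V(k, j) = exp(-r*dt) * [p_u * V(k+1, j+1) + p_m * V(k+1, j) + p_d * V(k+1, j-1)]
  V(2,-2) = exp(-r*dt) * [p_u*0.000000 + p_m*0.153025 + p_d*0.515151] = 0.179013
  V(2,-1) = exp(-r*dt) * [p_u*0.000000 + p_m*0.000000 + p_d*0.153025] = 0.022925
  V(2,+0) = exp(-r*dt) * [p_u*0.000000 + p_m*0.000000 + p_d*0.000000] = 0.000000
  V(2,+1) = exp(-r*dt) * [p_u*0.000000 + p_m*0.000000 + p_d*0.000000] = 0.000000
  V(2,+2) = exp(-r*dt) * [p_u*0.000000 + p_m*0.000000 + p_d*0.000000] = 0.000000
  V(1,-1) = exp(-r*dt) * [p_u*0.000000 + p_m*0.022925 + p_d*0.179013] = 0.042074
  V(1,+0) = exp(-r*dt) * [p_u*0.000000 + p_m*0.000000 + p_d*0.022925] = 0.003434
  V(1,+1) = exp(-r*dt) * [p_u*0.000000 + p_m*0.000000 + p_d*0.000000] = 0.000000
  V(0,+0) = exp(-r*dt) * [p_u*0.000000 + p_m*0.003434 + p_d*0.042074] = 0.008589

Answer: Price = V(0,0) = 0.0086


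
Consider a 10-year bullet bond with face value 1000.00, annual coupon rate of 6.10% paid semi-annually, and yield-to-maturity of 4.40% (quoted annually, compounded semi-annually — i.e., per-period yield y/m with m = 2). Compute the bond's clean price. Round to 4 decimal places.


Coupon per period c = face * coupon_rate / m = 30.500000
Periods per year m = 2; per-period yield y/m = 0.022000
Number of cashflows N = 20
Cashflows (t years, CF_t, discount factor 1/(1+y/m)^(m*t), PV):
  t = 0.5000: CF_t = 30.500000, DF = 0.978474, PV = 29.843444
  t = 1.0000: CF_t = 30.500000, DF = 0.957411, PV = 29.201022
  t = 1.5000: CF_t = 30.500000, DF = 0.936801, PV = 28.572428
  t = 2.0000: CF_t = 30.500000, DF = 0.916635, PV = 27.957366
  t = 2.5000: CF_t = 30.500000, DF = 0.896903, PV = 27.355544
  t = 3.0000: CF_t = 30.500000, DF = 0.877596, PV = 26.766677
  t = 3.5000: CF_t = 30.500000, DF = 0.858704, PV = 26.190487
  t = 4.0000: CF_t = 30.500000, DF = 0.840220, PV = 25.626699
  t = 4.5000: CF_t = 30.500000, DF = 0.822133, PV = 25.075048
  t = 5.0000: CF_t = 30.500000, DF = 0.804435, PV = 24.535272
  t = 5.5000: CF_t = 30.500000, DF = 0.787119, PV = 24.007116
  t = 6.0000: CF_t = 30.500000, DF = 0.770175, PV = 23.490328
  t = 6.5000: CF_t = 30.500000, DF = 0.753596, PV = 22.984666
  t = 7.0000: CF_t = 30.500000, DF = 0.737373, PV = 22.489888
  t = 7.5000: CF_t = 30.500000, DF = 0.721500, PV = 22.005762
  t = 8.0000: CF_t = 30.500000, DF = 0.705969, PV = 21.532056
  t = 8.5000: CF_t = 30.500000, DF = 0.690772, PV = 21.068548
  t = 9.0000: CF_t = 30.500000, DF = 0.675902, PV = 20.615018
  t = 9.5000: CF_t = 30.500000, DF = 0.661352, PV = 20.171250
  t = 10.0000: CF_t = 1030.500000, DF = 0.647116, PV = 666.852955
Price P = sum_t PV_t = 1136.341576

Answer: Price = 1136.3416


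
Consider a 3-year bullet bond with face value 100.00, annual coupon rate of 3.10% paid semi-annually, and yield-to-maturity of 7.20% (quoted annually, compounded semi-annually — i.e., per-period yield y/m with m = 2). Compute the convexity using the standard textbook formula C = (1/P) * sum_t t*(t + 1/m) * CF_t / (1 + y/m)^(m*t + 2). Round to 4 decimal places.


Answer: Convexity = 9.2632

Derivation:
Coupon per period c = face * coupon_rate / m = 1.550000
Periods per year m = 2; per-period yield y/m = 0.036000
Number of cashflows N = 6
Cashflows (t years, CF_t, discount factor 1/(1+y/m)^(m*t), PV):
  t = 0.5000: CF_t = 1.550000, DF = 0.965251, PV = 1.496139
  t = 1.0000: CF_t = 1.550000, DF = 0.931709, PV = 1.444150
  t = 1.5000: CF_t = 1.550000, DF = 0.899333, PV = 1.393967
  t = 2.0000: CF_t = 1.550000, DF = 0.868082, PV = 1.345528
  t = 2.5000: CF_t = 1.550000, DF = 0.837917, PV = 1.298772
  t = 3.0000: CF_t = 101.550000, DF = 0.808801, PV = 82.133701
Price P = sum_t PV_t = 89.112257
Convexity numerator sum_t t*(t + 1/m) * CF_t / (1+y/m)^(m*t + 2):
  t = 0.5000: term = 0.696983
  t = 1.0000: term = 2.018292
  t = 1.5000: term = 3.896316
  t = 2.0000: term = 6.268205
  t = 2.5000: term = 9.075586
  t = 3.0000: term = 803.509810
Convexity = (1/P) * sum = 825.465192 / 89.112257 = 9.263206


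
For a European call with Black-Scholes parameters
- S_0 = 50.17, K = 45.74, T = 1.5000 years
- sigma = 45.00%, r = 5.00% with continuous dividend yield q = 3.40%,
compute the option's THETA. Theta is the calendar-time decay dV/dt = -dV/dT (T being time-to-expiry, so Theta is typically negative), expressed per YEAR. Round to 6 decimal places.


d1 = 0.4868479708; d2 = -0.0642872214
phi(d1) = 0.3543574936; exp(-qT) = 0.9502786705; exp(-rT) = 0.9277434863
Theta = -S*exp(-qT)*phi(d1)*sigma/(2*sqrt(T)) - r*K*exp(-rT)*N(d2) + q*S*exp(-qT)*N(d1)
N(d1) = 0.6868169638; N(d2) = 0.4743707641; sqrt(T) = 1.2247448714
Term 1 = -50.1700 * 0.9502786705 * 0.3543574936 * 0.4500 / (2 * 1.2247448714) = -3.1036560921
Term 2 = -0.0500 * 45.7400 * 0.9277434863 * 0.4743707641 = -1.0064958619
Term 3 = 0.0340 * 50.1700 * 0.9502786705 * 0.6868169638 = 1.1133071873
Theta = -3.1036560921 + (-1.0064958619) + (1.1133071873) = -2.996845

Answer: Theta = -2.996845


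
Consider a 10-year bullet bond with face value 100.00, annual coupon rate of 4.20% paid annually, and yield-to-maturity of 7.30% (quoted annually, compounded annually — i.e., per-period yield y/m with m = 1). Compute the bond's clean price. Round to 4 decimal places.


Answer: Price = 78.5257

Derivation:
Coupon per period c = face * coupon_rate / m = 4.200000
Periods per year m = 1; per-period yield y/m = 0.073000
Number of cashflows N = 10
Cashflows (t years, CF_t, discount factor 1/(1+y/m)^(m*t), PV):
  t = 1.0000: CF_t = 4.200000, DF = 0.931966, PV = 3.914259
  t = 2.0000: CF_t = 4.200000, DF = 0.868561, PV = 3.647958
  t = 3.0000: CF_t = 4.200000, DF = 0.809470, PV = 3.399775
  t = 4.0000: CF_t = 4.200000, DF = 0.754399, PV = 3.168476
  t = 5.0000: CF_t = 4.200000, DF = 0.703075, PV = 2.952913
  t = 6.0000: CF_t = 4.200000, DF = 0.655242, PV = 2.752016
  t = 7.0000: CF_t = 4.200000, DF = 0.610663, PV = 2.564787
  t = 8.0000: CF_t = 4.200000, DF = 0.569118, PV = 2.390295
  t = 9.0000: CF_t = 4.200000, DF = 0.530399, PV = 2.227675
  t = 10.0000: CF_t = 104.200000, DF = 0.494314, PV = 51.507503
Price P = sum_t PV_t = 78.525657


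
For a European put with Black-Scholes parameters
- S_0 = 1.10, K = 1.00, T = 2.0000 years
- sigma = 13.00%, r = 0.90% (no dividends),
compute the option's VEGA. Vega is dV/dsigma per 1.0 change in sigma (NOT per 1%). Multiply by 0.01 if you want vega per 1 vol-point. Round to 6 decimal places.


Answer: Vega = 0.482940

Derivation:
d1 = 0.7082500086; d2 = 0.5244022455
phi(d1) = 0.3104452969; exp(-qT) = 1.0000000000; exp(-rT) = 0.9821610324
Vega = S * exp(-qT) * phi(d1) * sqrt(T) = 1.1000 * 1.0000000000 * 0.3104452969 * 1.4142135624 = 0.482940


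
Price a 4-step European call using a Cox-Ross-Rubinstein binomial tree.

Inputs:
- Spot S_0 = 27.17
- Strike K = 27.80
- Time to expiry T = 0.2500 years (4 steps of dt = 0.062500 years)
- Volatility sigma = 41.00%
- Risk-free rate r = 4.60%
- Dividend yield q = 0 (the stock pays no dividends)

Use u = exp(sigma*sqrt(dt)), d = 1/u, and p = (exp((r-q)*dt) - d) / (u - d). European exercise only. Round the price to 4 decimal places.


dt = T/N = 0.062500
u = exp(sigma*sqrt(dt)) = 1.107937; d = 1/u = 0.902578
p = (exp((r-q)*dt) - d) / (u - d) = 0.488417
Discount per step: exp(-r*dt) = 0.997129
Stock lattice S(k, i) with i counting down-moves:
  k=0: S(0,0) = 27.1700
  k=1: S(1,0) = 30.1027; S(1,1) = 24.5230
  k=2: S(2,0) = 33.3519; S(2,1) = 27.1700; S(2,2) = 22.1340
  k=3: S(3,0) = 36.9518; S(3,1) = 30.1027; S(3,2) = 24.5230; S(3,3) = 19.9776
  k=4: S(4,0) = 40.9402; S(4,1) = 33.3519; S(4,2) = 27.1700; S(4,3) = 22.1340; S(4,4) = 18.0314
Terminal payoffs V(N, i) = max(S_T - K, 0):
  V(4,0) = 13.140239; V(4,1) = 5.551856; V(4,2) = 0.000000; V(4,3) = 0.000000; V(4,4) = 0.000000
Backward induction: V(k, i) = exp(-r*dt) * [p * V(k+1, i) + (1-p) * V(k+1, i+1)].
  V(3,0) = exp(-r*dt) * [p*13.140239 + (1-p)*5.551856] = 9.231576
  V(3,1) = exp(-r*dt) * [p*5.551856 + (1-p)*0.000000] = 2.703838
  V(3,2) = exp(-r*dt) * [p*0.000000 + (1-p)*0.000000] = 0.000000
  V(3,3) = exp(-r*dt) * [p*0.000000 + (1-p)*0.000000] = 0.000000
  V(2,0) = exp(-r*dt) * [p*9.231576 + (1-p)*2.703838] = 5.875184
  V(2,1) = exp(-r*dt) * [p*2.703838 + (1-p)*0.000000] = 1.316811
  V(2,2) = exp(-r*dt) * [p*0.000000 + (1-p)*0.000000] = 0.000000
  V(1,0) = exp(-r*dt) * [p*5.875184 + (1-p)*1.316811] = 3.533027
  V(1,1) = exp(-r*dt) * [p*1.316811 + (1-p)*0.000000] = 0.641307
  V(0,0) = exp(-r*dt) * [p*3.533027 + (1-p)*0.641307] = 2.047778

Answer: Price = V(0,0) = 2.0478


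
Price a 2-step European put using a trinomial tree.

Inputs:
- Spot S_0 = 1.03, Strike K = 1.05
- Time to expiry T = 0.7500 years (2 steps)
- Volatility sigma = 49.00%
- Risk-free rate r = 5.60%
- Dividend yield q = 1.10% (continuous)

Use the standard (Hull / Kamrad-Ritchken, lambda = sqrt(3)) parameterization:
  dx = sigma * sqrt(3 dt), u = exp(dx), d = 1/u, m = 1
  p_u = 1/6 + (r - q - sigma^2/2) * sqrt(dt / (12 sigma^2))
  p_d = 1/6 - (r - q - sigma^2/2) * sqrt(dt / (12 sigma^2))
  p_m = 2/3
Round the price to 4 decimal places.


Answer: Price = V(0,0) = 0.1426

Derivation:
dt = T/N = 0.375000; dx = sigma*sqrt(3*dt) = 0.519723
u = exp(dx) = 1.681563; d = 1/u = 0.594685
p_u = 0.139591, p_m = 0.666667, p_d = 0.193742
Discount per step: exp(-r*dt) = 0.979219
Stock lattice S(k, j) with j the centered position index:
  k=0: S(0,+0) = 1.0300
  k=1: S(1,-1) = 0.6125; S(1,+0) = 1.0300; S(1,+1) = 1.7320
  k=2: S(2,-2) = 0.3643; S(2,-1) = 0.6125; S(2,+0) = 1.0300; S(2,+1) = 1.7320; S(2,+2) = 2.9125
Terminal payoffs V(N, j) = max(K - S_T, 0):
  V(2,-2) = 0.685740; V(2,-1) = 0.437474; V(2,+0) = 0.020000; V(2,+1) = 0.000000; V(2,+2) = 0.000000
Backward induction: V(k, j) = exp(-r*dt) * [p_u * V(k+1, j+1) + p_m * V(k+1, j) + p_d * V(k+1, j-1)]
  V(1,-1) = exp(-r*dt) * [p_u*0.020000 + p_m*0.437474 + p_d*0.685740] = 0.418419
  V(1,+0) = exp(-r*dt) * [p_u*0.000000 + p_m*0.020000 + p_d*0.437474] = 0.096052
  V(1,+1) = exp(-r*dt) * [p_u*0.000000 + p_m*0.000000 + p_d*0.020000] = 0.003794
  V(0,+0) = exp(-r*dt) * [p_u*0.003794 + p_m*0.096052 + p_d*0.418419] = 0.142604


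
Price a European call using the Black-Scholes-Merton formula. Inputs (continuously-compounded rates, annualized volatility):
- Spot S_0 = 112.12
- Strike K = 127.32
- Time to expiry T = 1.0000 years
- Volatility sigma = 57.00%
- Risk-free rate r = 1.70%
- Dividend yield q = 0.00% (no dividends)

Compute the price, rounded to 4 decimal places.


Answer: Price = 20.5737

Derivation:
d1 = (ln(S/K) + (r - q + 0.5*sigma^2) * T) / (sigma * sqrt(T)) = 0.09178267
d2 = d1 - sigma * sqrt(T) = -0.47821733
exp(-rT) = 0.98314368; exp(-qT) = 1.00000000
C = S_0 * exp(-qT) * N(d1) - K * exp(-rT) * N(d2)
N(d1) = 0.53656464; N(d2) = 0.31624777
C = 112.1200 * 1.00000000 * 0.53656464 - 127.3200 * 0.98314368 * 0.31624777 = 20.5737


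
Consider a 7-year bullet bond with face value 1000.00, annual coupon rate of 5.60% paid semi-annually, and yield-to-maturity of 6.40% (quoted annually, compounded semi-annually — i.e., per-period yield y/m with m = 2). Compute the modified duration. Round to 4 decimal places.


Coupon per period c = face * coupon_rate / m = 28.000000
Periods per year m = 2; per-period yield y/m = 0.032000
Number of cashflows N = 14
Cashflows (t years, CF_t, discount factor 1/(1+y/m)^(m*t), PV):
  t = 0.5000: CF_t = 28.000000, DF = 0.968992, PV = 27.131783
  t = 1.0000: CF_t = 28.000000, DF = 0.938946, PV = 26.290487
  t = 1.5000: CF_t = 28.000000, DF = 0.909831, PV = 25.475278
  t = 2.0000: CF_t = 28.000000, DF = 0.881620, PV = 24.685347
  t = 2.5000: CF_t = 28.000000, DF = 0.854283, PV = 23.919910
  t = 3.0000: CF_t = 28.000000, DF = 0.827793, PV = 23.178208
  t = 3.5000: CF_t = 28.000000, DF = 0.802125, PV = 22.459503
  t = 4.0000: CF_t = 28.000000, DF = 0.777253, PV = 21.763085
  t = 4.5000: CF_t = 28.000000, DF = 0.753152, PV = 21.088260
  t = 5.0000: CF_t = 28.000000, DF = 0.729799, PV = 20.434361
  t = 5.5000: CF_t = 28.000000, DF = 0.707169, PV = 19.800737
  t = 6.0000: CF_t = 28.000000, DF = 0.685241, PV = 19.186761
  t = 6.5000: CF_t = 28.000000, DF = 0.663994, PV = 18.591823
  t = 7.0000: CF_t = 1028.000000, DF = 0.643405, PV = 661.420045
Price P = sum_t PV_t = 955.425589
First compute Macaulay numerator sum_t t * PV_t:
  t * PV_t at t = 0.5000: 13.565891
  t * PV_t at t = 1.0000: 26.290487
  t * PV_t at t = 1.5000: 38.212918
  t * PV_t at t = 2.0000: 49.370695
  t * PV_t at t = 2.5000: 59.799775
  t * PV_t at t = 3.0000: 69.534623
  t * PV_t at t = 3.5000: 78.608262
  t * PV_t at t = 4.0000: 87.052339
  t * PV_t at t = 4.5000: 94.897172
  t * PV_t at t = 5.0000: 102.171804
  t * PV_t at t = 5.5000: 108.904055
  t * PV_t at t = 6.0000: 115.120565
  t * PV_t at t = 6.5000: 120.846847
  t * PV_t at t = 7.0000: 4629.940316
Macaulay duration D = 5594.315749 / 955.425589 = 5.855313
Modified duration = D / (1 + y/m) = 5.855313 / (1 + 0.032000) = 5.673753

Answer: Modified duration = 5.6738


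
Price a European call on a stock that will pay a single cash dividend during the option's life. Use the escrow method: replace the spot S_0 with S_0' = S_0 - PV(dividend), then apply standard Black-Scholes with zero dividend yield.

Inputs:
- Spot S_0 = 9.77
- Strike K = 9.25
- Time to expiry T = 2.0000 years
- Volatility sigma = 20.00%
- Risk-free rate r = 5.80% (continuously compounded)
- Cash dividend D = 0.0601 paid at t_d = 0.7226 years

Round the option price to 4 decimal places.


PV(D) = D * exp(-r * t_d) = 0.0601 * 0.95895532 = 0.05763321
S_0' = S_0 - PV(D) = 9.7700 - 0.05763321 = 9.71236679
d1 = (ln(S_0'/K) + (r + sigma^2/2)*T) / (sigma*sqrt(T)) = 0.72399408
d2 = d1 - sigma*sqrt(T) = 0.44115136
exp(-rT) = 0.89047522
N(d1) = 0.76546531; N(d2) = 0.67044829
C = S_0' * N(d1) - K * exp(-rT) * N(d2) = 9.71236679 * 0.76546531 - 9.2500 * 0.89047522 * 0.67044829 = 1.9121

Answer: Price = 1.9121
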